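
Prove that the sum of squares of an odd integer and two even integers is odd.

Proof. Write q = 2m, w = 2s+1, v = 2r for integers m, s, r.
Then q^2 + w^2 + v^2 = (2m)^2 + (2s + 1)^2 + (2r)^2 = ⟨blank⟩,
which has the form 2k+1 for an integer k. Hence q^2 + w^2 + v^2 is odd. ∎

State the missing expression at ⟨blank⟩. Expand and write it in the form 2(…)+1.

2(2m^2 + 2r^2 + 2s^2 + 2s) + 1

(2m)^2 + (2s + 1)^2 + (2r)^2 = 4m^2 + 4r^2 + 4s^2 + 4s + 1
= 2(2m^2 + 2r^2 + 2s^2 + 2s) + 1.
Since 2m^2 + 2r^2 + 2s^2 + 2s is an integer, the sum of squares is of the form 2k+1 for an integer k.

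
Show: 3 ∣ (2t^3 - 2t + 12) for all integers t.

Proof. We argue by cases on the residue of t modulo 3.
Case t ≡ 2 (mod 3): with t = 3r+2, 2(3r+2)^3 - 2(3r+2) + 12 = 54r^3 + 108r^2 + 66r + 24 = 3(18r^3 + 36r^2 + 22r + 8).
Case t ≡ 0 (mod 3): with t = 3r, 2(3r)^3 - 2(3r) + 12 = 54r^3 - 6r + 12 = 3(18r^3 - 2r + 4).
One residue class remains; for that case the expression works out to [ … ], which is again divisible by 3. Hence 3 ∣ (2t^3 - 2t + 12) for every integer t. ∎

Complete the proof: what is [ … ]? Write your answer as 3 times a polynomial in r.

3(18r^3 + 18r^2 + 4r + 4)

The residues treated are {2, 0}, so the missing case is t ≡ 1 (mod 3); write t = 3r+1.
Then 2(3r+1)^3 - 2(3r+1) + 12 = 54r^3 + 54r^2 + 12r + 12 = 3(18r^3 + 18r^2 + 4r + 4).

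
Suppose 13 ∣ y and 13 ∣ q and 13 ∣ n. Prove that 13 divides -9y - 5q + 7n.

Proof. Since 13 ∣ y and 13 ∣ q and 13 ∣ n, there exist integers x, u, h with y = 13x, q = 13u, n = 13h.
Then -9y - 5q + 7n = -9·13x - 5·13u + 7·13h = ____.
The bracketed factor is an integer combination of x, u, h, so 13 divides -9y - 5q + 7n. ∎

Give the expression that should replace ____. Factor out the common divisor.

13(7h - 5u - 9x)

Pull the common 13 out of every term: -9·13x - 5·13u + 7·13h = 13(7h - 5u - 9x).
7h - 5u - 9x is an integer, which exhibits the divisibility.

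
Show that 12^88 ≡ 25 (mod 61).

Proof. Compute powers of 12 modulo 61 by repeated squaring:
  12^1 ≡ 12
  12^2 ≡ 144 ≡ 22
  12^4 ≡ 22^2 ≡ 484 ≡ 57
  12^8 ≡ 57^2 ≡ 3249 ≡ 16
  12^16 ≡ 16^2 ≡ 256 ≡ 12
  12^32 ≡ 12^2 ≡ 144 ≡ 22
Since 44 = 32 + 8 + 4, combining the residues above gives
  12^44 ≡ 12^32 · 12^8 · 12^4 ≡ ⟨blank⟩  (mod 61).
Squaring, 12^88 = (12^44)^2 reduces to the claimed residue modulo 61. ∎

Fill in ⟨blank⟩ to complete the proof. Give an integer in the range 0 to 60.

Multiply the listed residues: 22 · 16 · 57 = 352 → 20064.
Reducing modulo 61: 20064 = 328·61 + 56, so 12^44 ≡ 56.

56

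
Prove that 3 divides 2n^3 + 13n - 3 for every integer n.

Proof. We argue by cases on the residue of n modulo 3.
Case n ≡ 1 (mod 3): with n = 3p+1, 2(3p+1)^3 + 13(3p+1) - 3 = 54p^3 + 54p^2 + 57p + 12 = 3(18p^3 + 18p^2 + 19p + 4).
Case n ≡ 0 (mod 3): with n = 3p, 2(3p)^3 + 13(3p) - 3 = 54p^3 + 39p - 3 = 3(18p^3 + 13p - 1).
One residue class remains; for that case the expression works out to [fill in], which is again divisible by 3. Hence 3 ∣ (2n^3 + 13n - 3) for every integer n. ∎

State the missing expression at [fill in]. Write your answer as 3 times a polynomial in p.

3(18p^3 + 36p^2 + 37p + 13)

The residues treated are {1, 0}, so the missing case is n ≡ 2 (mod 3); write n = 3p+2.
Then 2(3p+2)^3 + 13(3p+2) - 3 = 54p^3 + 108p^2 + 111p + 39 = 3(18p^3 + 36p^2 + 37p + 13).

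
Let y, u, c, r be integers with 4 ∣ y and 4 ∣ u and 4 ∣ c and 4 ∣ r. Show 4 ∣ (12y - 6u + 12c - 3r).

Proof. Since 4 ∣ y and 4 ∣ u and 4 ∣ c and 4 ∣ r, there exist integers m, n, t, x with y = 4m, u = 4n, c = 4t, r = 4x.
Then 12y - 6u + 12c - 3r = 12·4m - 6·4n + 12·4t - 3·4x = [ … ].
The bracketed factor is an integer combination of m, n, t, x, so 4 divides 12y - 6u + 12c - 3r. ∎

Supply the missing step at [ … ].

4(12m - 6n + 12t - 3x)

Each term has a factor of 4: 12·4m - 6·4n + 12·4t - 3·4x = 4·(12m - 6n + 12t - 3x).
Since 12m - 6n + 12t - 3x is an integer, 4 ∣ (12y - 6u + 12c - 3r).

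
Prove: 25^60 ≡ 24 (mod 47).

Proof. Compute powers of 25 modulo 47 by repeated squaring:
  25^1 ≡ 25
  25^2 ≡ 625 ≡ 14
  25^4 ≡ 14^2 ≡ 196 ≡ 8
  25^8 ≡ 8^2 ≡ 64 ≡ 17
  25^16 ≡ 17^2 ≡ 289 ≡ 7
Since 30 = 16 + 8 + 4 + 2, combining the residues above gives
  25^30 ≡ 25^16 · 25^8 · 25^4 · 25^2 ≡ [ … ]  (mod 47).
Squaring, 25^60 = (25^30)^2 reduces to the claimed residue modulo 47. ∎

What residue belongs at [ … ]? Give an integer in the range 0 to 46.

Multiply the listed residues: 7 · 17 · 8 · 14 = 119 → 952 → 13328.
Reducing modulo 47: 13328 = 283·47 + 27, so 25^30 ≡ 27.

27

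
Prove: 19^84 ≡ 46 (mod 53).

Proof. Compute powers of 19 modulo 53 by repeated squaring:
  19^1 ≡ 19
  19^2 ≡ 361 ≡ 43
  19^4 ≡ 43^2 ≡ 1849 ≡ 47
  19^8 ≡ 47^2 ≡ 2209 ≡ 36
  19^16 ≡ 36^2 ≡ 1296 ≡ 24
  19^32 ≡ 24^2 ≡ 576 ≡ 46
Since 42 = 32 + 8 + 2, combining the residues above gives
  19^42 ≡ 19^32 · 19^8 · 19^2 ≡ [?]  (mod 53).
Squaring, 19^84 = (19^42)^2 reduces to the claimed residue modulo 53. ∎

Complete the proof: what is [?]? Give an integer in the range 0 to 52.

19^32 · 19^8 · 19^2 ≡ 46 · 36 · 43 = 71208.
71208 mod 53 = 29, so 19^42 ≡ 29 (mod 53).

29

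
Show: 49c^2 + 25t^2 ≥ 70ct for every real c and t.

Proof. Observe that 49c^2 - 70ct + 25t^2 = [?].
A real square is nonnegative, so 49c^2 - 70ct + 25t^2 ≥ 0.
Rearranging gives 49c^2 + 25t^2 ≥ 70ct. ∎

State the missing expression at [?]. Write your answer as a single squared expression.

(7c - 5t)^2

The leading and trailing coefficients are 7^2 and 5^2, and 70 = 2·7·5, so the trinomial is (7c - 5t)^2.
Hence 49c^2 - 70ct + 25t^2 ≥ 0.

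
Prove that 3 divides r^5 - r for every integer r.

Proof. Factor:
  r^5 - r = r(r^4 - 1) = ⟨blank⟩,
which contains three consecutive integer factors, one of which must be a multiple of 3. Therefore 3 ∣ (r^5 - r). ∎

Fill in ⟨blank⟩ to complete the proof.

(r - 1)r(r + 1)(r^2 + 1)

r^4 - 1 = (r^2 - 1)(r^2 + 1), and r^2 - 1 = (r-1)(r+1).
So r(r^4 - 1) = (r - 1)r(r + 1)(r^2 + 1).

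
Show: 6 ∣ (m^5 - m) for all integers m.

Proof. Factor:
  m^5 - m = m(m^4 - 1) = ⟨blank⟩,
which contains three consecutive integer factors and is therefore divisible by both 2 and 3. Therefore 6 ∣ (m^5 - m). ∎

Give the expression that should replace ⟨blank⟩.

m^4 - 1 = (m^2 - 1)(m^2 + 1), and m^2 - 1 = (m-1)(m+1).
So m(m^4 - 1) = (m - 1)m(m + 1)(m^2 + 1).

(m - 1)m(m + 1)(m^2 + 1)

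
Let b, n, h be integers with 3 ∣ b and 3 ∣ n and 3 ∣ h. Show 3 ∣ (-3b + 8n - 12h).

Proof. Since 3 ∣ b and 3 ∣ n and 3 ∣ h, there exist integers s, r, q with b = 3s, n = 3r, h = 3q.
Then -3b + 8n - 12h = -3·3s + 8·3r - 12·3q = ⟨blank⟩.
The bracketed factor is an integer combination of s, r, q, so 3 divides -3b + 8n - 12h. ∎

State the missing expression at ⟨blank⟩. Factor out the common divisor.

3(-12q + 8r - 3s)

Pull the common 3 out of every term: -3·3s + 8·3r - 12·3q = 3(-12q + 8r - 3s).
-12q + 8r - 3s is an integer, which exhibits the divisibility.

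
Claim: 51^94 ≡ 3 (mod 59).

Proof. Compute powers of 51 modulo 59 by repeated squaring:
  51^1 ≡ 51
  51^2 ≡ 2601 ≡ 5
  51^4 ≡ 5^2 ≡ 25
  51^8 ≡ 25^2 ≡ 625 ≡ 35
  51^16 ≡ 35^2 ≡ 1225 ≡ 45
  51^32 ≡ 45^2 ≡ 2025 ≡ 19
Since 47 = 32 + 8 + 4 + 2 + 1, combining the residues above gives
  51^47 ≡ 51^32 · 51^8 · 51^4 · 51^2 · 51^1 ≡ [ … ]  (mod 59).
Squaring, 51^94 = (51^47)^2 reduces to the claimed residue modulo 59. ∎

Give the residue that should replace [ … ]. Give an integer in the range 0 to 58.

Multiply the listed residues: 19 · 35 · 25 · 5 · 51 = 665 → 16625 → 83125 → 4239375.
Reducing modulo 59: 4239375 = 71853·59 + 48, so 51^47 ≡ 48.

48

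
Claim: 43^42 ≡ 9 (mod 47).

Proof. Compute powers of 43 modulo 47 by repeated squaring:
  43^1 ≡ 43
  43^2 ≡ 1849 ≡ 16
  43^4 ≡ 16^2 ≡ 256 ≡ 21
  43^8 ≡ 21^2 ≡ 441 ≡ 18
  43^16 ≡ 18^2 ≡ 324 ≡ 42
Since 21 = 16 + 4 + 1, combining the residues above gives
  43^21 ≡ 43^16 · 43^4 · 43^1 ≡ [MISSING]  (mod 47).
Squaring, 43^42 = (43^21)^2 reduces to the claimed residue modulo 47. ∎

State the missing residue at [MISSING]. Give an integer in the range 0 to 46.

44

43^16 · 43^4 · 43^1 ≡ 42 · 21 · 43 = 37926.
37926 mod 47 = 44, so 43^21 ≡ 44 (mod 47).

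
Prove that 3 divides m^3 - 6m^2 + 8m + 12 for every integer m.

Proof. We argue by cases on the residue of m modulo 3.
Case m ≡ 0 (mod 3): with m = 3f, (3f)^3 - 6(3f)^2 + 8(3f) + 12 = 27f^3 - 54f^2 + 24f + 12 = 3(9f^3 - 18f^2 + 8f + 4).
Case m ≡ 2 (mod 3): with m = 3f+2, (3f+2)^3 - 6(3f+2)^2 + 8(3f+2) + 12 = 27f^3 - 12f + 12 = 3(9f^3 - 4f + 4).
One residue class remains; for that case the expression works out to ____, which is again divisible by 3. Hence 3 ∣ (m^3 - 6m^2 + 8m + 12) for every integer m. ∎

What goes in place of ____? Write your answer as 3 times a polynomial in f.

3(9f^3 - 9f^2 - f + 5)

Only m ≡ 1 (mod 3) is unaccounted for. Put m = 3f+1:
(3f+1)^3 - 6(3f+1)^2 + 8(3f+1) + 12 expands to 27f^3 - 27f^2 - 3f + 15,
and factoring out 3 leaves 3(9f^3 - 9f^2 - f + 5).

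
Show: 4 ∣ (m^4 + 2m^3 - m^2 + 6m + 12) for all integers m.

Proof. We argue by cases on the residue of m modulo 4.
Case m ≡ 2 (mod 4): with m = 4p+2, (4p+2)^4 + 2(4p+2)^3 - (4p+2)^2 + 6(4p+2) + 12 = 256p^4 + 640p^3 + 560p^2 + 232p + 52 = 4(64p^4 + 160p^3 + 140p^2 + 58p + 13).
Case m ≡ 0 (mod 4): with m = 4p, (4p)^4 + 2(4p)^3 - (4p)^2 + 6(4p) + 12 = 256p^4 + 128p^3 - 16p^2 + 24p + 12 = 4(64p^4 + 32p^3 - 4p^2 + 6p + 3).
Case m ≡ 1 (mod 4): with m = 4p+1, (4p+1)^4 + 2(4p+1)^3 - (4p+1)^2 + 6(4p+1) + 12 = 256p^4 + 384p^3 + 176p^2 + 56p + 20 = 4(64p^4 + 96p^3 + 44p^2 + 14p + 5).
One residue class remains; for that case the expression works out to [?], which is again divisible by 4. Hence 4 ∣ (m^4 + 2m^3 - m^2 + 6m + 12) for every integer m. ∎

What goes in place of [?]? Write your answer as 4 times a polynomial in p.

4(64p^4 + 224p^3 + 284p^2 + 162p + 39)

The residues treated are {2, 0, 1}, so the missing case is m ≡ 3 (mod 4); write m = 4p+3.
Then (4p+3)^4 + 2(4p+3)^3 - (4p+3)^2 + 6(4p+3) + 12 = 256p^4 + 896p^3 + 1136p^2 + 648p + 156 = 4(64p^4 + 224p^3 + 284p^2 + 162p + 39).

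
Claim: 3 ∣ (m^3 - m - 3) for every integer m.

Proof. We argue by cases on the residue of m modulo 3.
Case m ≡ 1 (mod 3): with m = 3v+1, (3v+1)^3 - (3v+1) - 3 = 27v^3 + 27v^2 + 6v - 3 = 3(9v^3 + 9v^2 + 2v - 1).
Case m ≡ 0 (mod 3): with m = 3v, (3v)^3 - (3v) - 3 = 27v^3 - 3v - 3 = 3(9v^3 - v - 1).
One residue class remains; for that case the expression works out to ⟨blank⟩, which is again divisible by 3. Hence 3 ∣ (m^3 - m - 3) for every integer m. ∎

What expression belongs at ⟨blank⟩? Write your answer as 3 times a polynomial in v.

The residues treated are {1, 0}, so the missing case is m ≡ 2 (mod 3); write m = 3v+2.
Then (3v+2)^3 - (3v+2) - 3 = 27v^3 + 54v^2 + 33v + 3 = 3(9v^3 + 18v^2 + 11v + 1).

3(9v^3 + 18v^2 + 11v + 1)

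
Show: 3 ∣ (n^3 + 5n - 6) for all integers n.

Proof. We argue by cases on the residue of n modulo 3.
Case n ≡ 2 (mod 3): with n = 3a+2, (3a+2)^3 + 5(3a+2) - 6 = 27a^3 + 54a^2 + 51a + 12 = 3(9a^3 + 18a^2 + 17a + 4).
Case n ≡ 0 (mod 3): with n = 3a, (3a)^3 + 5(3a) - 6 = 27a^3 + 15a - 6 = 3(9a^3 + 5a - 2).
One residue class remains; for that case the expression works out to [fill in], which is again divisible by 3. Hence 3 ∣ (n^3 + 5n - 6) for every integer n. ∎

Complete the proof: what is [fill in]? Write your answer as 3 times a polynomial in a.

3(9a^3 + 9a^2 + 8a)

Only n ≡ 1 (mod 3) is unaccounted for. Put n = 3a+1:
(3a+1)^3 + 5(3a+1) - 6 expands to 27a^3 + 27a^2 + 24a,
and factoring out 3 leaves 3(9a^3 + 9a^2 + 8a).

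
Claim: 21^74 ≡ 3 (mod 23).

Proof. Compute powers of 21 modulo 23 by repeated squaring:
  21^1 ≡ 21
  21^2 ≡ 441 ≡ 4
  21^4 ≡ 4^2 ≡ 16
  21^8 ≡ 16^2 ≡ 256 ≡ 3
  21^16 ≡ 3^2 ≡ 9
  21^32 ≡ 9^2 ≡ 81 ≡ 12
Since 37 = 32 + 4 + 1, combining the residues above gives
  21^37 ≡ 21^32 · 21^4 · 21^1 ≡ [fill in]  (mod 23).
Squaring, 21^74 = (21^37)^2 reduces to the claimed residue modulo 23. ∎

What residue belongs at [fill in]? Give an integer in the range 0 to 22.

21^32 · 21^4 · 21^1 ≡ 12 · 16 · 21 = 4032.
4032 mod 23 = 7, so 21^37 ≡ 7 (mod 23).

7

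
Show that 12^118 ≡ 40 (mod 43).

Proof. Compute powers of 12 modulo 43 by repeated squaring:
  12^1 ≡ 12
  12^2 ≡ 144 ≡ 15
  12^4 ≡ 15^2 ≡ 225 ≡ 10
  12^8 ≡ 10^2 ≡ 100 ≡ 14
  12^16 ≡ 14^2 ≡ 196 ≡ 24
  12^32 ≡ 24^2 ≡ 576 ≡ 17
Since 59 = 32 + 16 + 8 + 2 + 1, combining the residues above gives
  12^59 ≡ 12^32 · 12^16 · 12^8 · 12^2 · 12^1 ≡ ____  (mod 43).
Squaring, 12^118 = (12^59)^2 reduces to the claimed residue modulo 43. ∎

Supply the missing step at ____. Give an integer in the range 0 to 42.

Multiply the listed residues: 17 · 24 · 14 · 15 · 12 = 408 → 5712 → 85680 → 1028160.
Reducing modulo 43: 1028160 = 23910·43 + 30, so 12^59 ≡ 30.

30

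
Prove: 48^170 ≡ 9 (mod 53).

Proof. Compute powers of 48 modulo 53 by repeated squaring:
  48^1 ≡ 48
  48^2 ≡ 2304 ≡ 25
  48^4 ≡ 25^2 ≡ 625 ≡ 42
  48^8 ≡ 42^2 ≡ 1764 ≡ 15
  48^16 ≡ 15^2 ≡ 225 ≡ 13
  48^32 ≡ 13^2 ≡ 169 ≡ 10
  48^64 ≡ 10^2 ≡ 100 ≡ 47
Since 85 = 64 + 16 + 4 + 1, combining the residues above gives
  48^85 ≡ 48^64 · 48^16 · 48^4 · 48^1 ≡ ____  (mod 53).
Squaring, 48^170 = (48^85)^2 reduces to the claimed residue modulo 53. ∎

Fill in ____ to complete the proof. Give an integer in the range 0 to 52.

Multiply the listed residues: 47 · 13 · 42 · 48 = 611 → 25662 → 1231776.
Reducing modulo 53: 1231776 = 23241·53 + 3, so 48^85 ≡ 3.

3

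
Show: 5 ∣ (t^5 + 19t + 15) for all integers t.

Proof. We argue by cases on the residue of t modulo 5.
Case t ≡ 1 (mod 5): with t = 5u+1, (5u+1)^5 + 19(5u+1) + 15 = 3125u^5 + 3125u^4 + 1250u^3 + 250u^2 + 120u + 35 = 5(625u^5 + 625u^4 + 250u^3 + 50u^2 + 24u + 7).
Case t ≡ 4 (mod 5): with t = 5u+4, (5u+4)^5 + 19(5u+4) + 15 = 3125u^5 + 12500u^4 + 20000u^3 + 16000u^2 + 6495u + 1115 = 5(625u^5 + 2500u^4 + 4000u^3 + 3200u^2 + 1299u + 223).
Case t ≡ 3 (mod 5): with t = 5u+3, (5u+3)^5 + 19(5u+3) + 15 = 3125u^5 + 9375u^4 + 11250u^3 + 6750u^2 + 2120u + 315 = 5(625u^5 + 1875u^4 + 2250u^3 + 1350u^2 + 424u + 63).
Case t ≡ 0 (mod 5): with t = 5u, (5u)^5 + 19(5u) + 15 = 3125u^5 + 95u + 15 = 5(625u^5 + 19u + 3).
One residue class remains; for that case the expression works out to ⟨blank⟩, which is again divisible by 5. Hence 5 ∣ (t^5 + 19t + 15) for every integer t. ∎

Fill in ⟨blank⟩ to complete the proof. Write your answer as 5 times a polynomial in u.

5(625u^5 + 1250u^4 + 1000u^3 + 400u^2 + 99u + 17)

The residues treated are {1, 4, 3, 0}, so the missing case is t ≡ 2 (mod 5); write t = 5u+2.
Then (5u+2)^5 + 19(5u+2) + 15 = 3125u^5 + 6250u^4 + 5000u^3 + 2000u^2 + 495u + 85 = 5(625u^5 + 1250u^4 + 1000u^3 + 400u^2 + 99u + 17).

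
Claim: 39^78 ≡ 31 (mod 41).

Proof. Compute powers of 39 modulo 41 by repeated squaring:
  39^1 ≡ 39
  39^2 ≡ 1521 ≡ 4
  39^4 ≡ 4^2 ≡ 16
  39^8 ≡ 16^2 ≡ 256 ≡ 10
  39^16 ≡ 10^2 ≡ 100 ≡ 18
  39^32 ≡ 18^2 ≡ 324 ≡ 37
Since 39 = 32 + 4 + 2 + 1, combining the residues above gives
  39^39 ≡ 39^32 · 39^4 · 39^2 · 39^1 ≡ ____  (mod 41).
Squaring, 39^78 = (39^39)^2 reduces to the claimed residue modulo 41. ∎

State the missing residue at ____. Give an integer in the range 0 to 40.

39^32 · 39^4 · 39^2 · 39^1 ≡ 37 · 16 · 4 · 39 = 92352.
92352 mod 41 = 20, so 39^39 ≡ 20 (mod 41).

20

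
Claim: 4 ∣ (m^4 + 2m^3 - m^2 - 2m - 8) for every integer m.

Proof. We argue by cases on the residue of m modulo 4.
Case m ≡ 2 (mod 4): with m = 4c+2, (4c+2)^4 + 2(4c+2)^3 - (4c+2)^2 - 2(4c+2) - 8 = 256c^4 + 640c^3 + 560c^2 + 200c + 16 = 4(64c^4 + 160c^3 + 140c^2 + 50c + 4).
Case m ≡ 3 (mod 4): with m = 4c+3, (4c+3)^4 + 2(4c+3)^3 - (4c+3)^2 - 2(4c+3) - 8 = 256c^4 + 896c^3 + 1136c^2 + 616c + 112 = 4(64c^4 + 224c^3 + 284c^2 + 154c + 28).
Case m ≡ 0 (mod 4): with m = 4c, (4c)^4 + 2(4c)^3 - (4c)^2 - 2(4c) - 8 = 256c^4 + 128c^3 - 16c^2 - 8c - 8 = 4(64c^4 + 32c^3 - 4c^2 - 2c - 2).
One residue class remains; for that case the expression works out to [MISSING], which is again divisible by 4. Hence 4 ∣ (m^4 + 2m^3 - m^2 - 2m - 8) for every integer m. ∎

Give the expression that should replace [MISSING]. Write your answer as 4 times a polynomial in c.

Only m ≡ 1 (mod 4) is unaccounted for. Put m = 4c+1:
(4c+1)^4 + 2(4c+1)^3 - (4c+1)^2 - 2(4c+1) - 8 expands to 256c^4 + 384c^3 + 176c^2 + 24c - 8,
and factoring out 4 leaves 4(64c^4 + 96c^3 + 44c^2 + 6c - 2).

4(64c^4 + 96c^3 + 44c^2 + 6c - 2)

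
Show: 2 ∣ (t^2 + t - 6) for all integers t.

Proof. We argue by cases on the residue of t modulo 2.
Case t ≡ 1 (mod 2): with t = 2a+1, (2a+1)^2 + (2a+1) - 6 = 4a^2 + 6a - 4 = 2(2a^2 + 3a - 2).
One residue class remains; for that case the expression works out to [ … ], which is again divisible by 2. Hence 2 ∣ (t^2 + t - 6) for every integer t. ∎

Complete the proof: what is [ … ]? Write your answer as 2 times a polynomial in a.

2(2a^2 + a - 3)

Only t ≡ 0 (mod 2) is unaccounted for. Put t = 2a:
(2a)^2 + (2a) - 6 expands to 4a^2 + 2a - 6,
and factoring out 2 leaves 2(2a^2 + a - 3).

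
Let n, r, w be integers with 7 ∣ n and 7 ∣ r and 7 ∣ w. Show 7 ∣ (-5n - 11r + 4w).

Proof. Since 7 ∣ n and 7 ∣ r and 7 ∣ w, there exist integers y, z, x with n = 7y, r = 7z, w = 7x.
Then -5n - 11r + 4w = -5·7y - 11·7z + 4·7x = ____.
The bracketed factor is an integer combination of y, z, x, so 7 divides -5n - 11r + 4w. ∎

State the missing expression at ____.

7(4x - 5y - 11z)

Pull the common 7 out of every term: -5·7y - 11·7z + 4·7x = 7(4x - 5y - 11z).
4x - 5y - 11z is an integer, which exhibits the divisibility.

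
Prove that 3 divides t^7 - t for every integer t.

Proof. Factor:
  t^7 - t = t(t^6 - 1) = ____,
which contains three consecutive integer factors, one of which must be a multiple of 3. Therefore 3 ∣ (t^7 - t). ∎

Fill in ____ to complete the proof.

t^6 - 1 = (t^2 - 1)(t^4 + t^2 + 1), and t^2 - 1 = (t-1)(t+1).
So t(t^6 - 1) = (t - 1)t(t + 1)(t^4 + t^2 + 1).

(t - 1)t(t + 1)(t^4 + t^2 + 1)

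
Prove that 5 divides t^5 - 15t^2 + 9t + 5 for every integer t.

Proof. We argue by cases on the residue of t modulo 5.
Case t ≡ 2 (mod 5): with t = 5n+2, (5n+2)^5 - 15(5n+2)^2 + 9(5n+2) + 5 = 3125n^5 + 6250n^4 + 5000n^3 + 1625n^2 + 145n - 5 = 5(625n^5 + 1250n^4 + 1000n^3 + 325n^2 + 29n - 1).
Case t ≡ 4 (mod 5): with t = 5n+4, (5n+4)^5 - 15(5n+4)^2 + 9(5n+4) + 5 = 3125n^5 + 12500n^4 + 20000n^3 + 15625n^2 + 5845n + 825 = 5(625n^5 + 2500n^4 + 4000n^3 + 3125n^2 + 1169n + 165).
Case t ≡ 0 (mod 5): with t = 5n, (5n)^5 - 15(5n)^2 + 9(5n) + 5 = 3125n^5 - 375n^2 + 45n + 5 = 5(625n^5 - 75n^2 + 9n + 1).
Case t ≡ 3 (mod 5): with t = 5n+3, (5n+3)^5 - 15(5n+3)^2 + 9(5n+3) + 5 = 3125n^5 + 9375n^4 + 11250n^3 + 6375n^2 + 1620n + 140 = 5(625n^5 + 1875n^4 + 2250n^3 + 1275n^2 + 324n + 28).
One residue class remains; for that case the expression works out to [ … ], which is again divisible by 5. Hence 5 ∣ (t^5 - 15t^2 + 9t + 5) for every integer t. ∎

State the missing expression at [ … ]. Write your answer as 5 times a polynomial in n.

5(625n^5 + 625n^4 + 250n^3 - 25n^2 - 16n)

The residues treated are {2, 4, 0, 3}, so the missing case is t ≡ 1 (mod 5); write t = 5n+1.
Then (5n+1)^5 - 15(5n+1)^2 + 9(5n+1) + 5 = 3125n^5 + 3125n^4 + 1250n^3 - 125n^2 - 80n = 5(625n^5 + 625n^4 + 250n^3 - 25n^2 - 16n).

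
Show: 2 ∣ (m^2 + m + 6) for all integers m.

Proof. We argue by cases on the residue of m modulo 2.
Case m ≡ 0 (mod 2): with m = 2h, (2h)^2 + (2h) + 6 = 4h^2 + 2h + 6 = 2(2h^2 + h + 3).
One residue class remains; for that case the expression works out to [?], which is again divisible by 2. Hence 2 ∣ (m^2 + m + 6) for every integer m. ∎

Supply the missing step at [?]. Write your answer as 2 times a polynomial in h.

2(2h^2 + 3h + 4)

Only m ≡ 1 (mod 2) is unaccounted for. Put m = 2h+1:
(2h+1)^2 + (2h+1) + 6 expands to 4h^2 + 6h + 8,
and factoring out 2 leaves 2(2h^2 + 3h + 4).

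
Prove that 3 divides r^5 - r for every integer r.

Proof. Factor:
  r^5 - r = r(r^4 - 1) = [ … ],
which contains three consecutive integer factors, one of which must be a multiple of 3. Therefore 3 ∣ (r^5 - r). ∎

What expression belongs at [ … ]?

(r - 1)r(r + 1)(r^2 + 1)

r^4 - 1 = (r^2 - 1)(r^2 + 1), and r^2 - 1 = (r-1)(r+1).
So r(r^4 - 1) = (r - 1)r(r + 1)(r^2 + 1).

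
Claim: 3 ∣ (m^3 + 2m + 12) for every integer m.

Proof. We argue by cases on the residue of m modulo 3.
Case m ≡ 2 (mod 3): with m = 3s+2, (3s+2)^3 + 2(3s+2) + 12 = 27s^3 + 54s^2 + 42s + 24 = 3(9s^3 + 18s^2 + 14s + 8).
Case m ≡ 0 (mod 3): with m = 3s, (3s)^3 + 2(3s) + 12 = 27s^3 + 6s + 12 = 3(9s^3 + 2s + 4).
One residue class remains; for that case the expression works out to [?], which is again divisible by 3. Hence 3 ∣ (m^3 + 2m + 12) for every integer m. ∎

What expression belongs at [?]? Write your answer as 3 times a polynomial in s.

3(9s^3 + 9s^2 + 5s + 5)

The residues treated are {2, 0}, so the missing case is m ≡ 1 (mod 3); write m = 3s+1.
Then (3s+1)^3 + 2(3s+1) + 12 = 27s^3 + 27s^2 + 15s + 15 = 3(9s^3 + 9s^2 + 5s + 5).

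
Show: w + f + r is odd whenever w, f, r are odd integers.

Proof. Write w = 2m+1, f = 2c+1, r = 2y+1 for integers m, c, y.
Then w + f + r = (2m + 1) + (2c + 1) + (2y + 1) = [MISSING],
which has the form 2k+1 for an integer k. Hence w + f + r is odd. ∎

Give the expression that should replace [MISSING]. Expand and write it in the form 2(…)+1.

(2m + 1) + (2c + 1) + (2y + 1) = 2c + 2m + 2y + 3
= 2(c + m + y + 1) + 1.
Since c + m + y + 1 is an integer, the sum is of the form 2k+1 for an integer k.

2(c + m + y + 1) + 1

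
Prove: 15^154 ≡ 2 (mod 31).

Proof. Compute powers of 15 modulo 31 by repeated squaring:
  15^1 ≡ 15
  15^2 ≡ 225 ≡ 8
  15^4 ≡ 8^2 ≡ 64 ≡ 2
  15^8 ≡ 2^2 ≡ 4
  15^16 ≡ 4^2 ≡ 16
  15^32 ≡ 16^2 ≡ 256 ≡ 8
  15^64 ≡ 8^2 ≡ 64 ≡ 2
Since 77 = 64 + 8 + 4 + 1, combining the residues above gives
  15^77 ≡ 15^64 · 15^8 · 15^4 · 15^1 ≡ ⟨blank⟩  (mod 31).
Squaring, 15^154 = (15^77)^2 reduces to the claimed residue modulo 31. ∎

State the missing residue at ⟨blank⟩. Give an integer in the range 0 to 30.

Multiply the listed residues: 2 · 4 · 2 · 15 = 8 → 16 → 240.
Reducing modulo 31: 240 = 7·31 + 23, so 15^77 ≡ 23.

23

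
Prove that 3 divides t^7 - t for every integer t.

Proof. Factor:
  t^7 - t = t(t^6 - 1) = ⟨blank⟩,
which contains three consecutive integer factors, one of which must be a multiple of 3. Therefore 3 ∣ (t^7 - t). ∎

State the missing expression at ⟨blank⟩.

t^6 - 1 = (t^2 - 1)(t^4 + t^2 + 1), and t^2 - 1 = (t-1)(t+1).
So t(t^6 - 1) = (t - 1)t(t + 1)(t^4 + t^2 + 1).

(t - 1)t(t + 1)(t^4 + t^2 + 1)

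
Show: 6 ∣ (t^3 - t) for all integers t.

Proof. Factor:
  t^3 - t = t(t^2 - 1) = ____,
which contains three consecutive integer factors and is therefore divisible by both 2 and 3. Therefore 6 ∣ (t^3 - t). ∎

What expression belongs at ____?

(t - 1)t(t + 1)

t(t^2 - 1) = t(t - 1)(t + 1) = (t - 1)t(t + 1).
These three factors are consecutive integers, so their product is divisible by 6.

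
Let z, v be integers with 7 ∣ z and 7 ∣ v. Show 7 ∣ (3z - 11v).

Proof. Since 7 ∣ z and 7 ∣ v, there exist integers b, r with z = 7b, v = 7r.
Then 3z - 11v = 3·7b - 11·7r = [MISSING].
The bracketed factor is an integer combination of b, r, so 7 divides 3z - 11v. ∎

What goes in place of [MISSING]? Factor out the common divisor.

Each term has a factor of 7: 3·7b - 11·7r = 7·(3b - 11r).
Since 3b - 11r is an integer, 7 ∣ (3z - 11v).

7(3b - 11r)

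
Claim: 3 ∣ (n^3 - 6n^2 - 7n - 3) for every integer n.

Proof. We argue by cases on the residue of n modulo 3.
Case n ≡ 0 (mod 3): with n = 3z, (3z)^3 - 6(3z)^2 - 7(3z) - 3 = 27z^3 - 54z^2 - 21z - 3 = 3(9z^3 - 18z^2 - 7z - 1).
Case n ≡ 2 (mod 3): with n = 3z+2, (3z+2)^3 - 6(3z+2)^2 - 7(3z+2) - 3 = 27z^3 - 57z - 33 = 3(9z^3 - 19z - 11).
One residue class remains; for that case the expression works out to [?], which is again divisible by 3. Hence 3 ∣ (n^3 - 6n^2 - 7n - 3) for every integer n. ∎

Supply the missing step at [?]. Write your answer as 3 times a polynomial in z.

3(9z^3 - 9z^2 - 16z - 5)

The residues treated are {0, 2}, so the missing case is n ≡ 1 (mod 3); write n = 3z+1.
Then (3z+1)^3 - 6(3z+1)^2 - 7(3z+1) - 3 = 27z^3 - 27z^2 - 48z - 15 = 3(9z^3 - 9z^2 - 16z - 5).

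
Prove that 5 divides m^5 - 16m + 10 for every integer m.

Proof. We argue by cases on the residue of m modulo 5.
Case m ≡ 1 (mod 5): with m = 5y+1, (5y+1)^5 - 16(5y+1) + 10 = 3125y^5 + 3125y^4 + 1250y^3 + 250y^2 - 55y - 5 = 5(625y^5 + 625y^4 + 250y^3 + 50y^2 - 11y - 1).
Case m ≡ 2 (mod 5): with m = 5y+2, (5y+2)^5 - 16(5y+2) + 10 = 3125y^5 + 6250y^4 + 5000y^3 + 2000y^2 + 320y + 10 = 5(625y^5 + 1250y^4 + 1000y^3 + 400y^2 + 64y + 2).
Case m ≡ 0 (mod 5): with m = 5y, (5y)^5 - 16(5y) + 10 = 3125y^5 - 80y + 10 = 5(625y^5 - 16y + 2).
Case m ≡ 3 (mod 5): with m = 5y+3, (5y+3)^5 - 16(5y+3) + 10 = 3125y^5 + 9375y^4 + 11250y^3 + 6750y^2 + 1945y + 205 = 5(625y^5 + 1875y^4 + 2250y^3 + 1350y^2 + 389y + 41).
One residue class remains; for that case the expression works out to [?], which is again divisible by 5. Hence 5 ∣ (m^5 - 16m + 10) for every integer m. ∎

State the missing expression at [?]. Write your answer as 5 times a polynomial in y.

5(625y^5 + 2500y^4 + 4000y^3 + 3200y^2 + 1264y + 194)

Only m ≡ 4 (mod 5) is unaccounted for. Put m = 5y+4:
(5y+4)^5 - 16(5y+4) + 10 expands to 3125y^5 + 12500y^4 + 20000y^3 + 16000y^2 + 6320y + 970,
and factoring out 5 leaves 5(625y^5 + 2500y^4 + 4000y^3 + 3200y^2 + 1264y + 194).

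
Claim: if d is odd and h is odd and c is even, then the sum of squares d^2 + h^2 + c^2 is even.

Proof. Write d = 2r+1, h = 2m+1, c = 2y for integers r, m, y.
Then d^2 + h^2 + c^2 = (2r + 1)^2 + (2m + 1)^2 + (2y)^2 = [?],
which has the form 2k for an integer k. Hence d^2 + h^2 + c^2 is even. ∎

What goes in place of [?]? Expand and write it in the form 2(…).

Expanding: (2r + 1)^2 + (2m + 1)^2 + (2y)^2 = 4m^2 + 4m + 4r^2 + 4r + 4y^2 + 2.
Every term is even; pulling out the factor of 2 gives 2(2m^2 + 2m + 2r^2 + 2r + 2y^2 + 1).

2(2m^2 + 2m + 2r^2 + 2r + 2y^2 + 1)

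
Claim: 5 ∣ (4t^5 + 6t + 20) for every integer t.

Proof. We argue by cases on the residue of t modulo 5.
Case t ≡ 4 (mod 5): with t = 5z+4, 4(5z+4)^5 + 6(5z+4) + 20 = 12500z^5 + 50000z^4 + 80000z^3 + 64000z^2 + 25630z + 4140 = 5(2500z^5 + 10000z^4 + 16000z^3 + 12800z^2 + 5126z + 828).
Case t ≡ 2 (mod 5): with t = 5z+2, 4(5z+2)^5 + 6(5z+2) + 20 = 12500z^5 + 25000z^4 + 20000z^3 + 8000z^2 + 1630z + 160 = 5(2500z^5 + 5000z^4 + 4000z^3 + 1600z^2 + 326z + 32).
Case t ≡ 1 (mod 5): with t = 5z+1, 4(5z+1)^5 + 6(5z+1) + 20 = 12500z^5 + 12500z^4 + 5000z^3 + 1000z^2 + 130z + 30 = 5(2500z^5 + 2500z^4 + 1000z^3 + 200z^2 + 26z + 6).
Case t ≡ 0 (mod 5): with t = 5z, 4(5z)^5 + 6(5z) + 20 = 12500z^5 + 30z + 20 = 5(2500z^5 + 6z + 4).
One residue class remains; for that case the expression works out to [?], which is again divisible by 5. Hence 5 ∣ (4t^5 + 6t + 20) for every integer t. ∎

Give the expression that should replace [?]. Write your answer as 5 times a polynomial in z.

5(2500z^5 + 7500z^4 + 9000z^3 + 5400z^2 + 1626z + 202)

The residues treated are {4, 2, 1, 0}, so the missing case is t ≡ 3 (mod 5); write t = 5z+3.
Then 4(5z+3)^5 + 6(5z+3) + 20 = 12500z^5 + 37500z^4 + 45000z^3 + 27000z^2 + 8130z + 1010 = 5(2500z^5 + 7500z^4 + 9000z^3 + 5400z^2 + 1626z + 202).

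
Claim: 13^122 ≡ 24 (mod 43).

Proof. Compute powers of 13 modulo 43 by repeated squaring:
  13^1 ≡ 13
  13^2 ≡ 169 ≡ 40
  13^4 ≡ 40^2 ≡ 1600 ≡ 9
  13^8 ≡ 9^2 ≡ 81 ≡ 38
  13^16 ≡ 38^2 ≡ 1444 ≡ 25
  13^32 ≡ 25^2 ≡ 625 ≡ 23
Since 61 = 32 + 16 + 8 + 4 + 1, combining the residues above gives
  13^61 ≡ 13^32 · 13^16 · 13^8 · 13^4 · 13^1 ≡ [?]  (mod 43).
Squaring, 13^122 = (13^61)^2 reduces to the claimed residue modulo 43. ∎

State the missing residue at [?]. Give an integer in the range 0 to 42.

14

13^32 · 13^16 · 13^8 · 13^4 · 13^1 ≡ 23 · 25 · 38 · 9 · 13 = 2556450.
2556450 mod 43 = 14, so 13^61 ≡ 14 (mod 43).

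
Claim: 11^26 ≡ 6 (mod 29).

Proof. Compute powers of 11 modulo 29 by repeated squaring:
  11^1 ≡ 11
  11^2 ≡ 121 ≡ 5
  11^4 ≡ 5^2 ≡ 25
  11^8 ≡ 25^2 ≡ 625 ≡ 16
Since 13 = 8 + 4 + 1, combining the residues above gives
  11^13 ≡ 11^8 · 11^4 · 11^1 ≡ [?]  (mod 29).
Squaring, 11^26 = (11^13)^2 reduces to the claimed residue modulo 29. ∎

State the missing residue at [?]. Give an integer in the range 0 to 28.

Multiply the listed residues: 16 · 25 · 11 = 400 → 4400.
Reducing modulo 29: 4400 = 151·29 + 21, so 11^13 ≡ 21.

21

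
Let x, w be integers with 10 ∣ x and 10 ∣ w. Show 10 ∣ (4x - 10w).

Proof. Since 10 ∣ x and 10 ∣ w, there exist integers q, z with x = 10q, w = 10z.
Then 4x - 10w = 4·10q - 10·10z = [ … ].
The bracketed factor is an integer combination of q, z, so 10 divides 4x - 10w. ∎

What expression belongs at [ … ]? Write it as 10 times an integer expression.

Each term has a factor of 10: 4·10q - 10·10z = 10·(4q - 10z).
Since 4q - 10z is an integer, 10 ∣ (4x - 10w).

10(4q - 10z)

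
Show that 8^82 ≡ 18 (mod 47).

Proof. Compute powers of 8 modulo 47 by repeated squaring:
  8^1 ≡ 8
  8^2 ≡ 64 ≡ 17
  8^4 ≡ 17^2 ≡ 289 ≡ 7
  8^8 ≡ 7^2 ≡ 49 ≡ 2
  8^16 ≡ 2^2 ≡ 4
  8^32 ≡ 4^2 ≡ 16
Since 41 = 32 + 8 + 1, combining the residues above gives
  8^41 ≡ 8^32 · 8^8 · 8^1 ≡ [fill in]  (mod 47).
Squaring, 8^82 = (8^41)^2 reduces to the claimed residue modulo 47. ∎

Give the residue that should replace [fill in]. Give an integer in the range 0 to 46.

21

8^32 · 8^8 · 8^1 ≡ 16 · 2 · 8 = 256.
256 mod 47 = 21, so 8^41 ≡ 21 (mod 47).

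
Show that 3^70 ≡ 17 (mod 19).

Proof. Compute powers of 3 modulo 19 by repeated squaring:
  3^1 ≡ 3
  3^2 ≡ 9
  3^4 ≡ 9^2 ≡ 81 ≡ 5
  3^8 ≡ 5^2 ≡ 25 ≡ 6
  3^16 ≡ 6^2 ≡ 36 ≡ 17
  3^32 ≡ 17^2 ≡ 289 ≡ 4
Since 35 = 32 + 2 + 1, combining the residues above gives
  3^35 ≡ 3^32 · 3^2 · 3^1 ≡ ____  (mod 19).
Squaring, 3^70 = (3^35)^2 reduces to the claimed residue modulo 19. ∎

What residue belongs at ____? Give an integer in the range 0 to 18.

3^32 · 3^2 · 3^1 ≡ 4 · 9 · 3 = 108.
108 mod 19 = 13, so 3^35 ≡ 13 (mod 19).

13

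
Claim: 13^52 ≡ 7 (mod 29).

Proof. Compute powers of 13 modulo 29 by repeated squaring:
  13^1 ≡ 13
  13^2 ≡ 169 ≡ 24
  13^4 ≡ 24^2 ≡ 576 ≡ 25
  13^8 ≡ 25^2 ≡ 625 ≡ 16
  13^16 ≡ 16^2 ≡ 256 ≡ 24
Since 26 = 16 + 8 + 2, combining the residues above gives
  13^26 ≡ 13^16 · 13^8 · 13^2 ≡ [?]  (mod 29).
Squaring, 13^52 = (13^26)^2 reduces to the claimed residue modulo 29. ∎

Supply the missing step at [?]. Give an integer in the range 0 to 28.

23

Multiply the listed residues: 24 · 16 · 24 = 384 → 9216.
Reducing modulo 29: 9216 = 317·29 + 23, so 13^26 ≡ 23.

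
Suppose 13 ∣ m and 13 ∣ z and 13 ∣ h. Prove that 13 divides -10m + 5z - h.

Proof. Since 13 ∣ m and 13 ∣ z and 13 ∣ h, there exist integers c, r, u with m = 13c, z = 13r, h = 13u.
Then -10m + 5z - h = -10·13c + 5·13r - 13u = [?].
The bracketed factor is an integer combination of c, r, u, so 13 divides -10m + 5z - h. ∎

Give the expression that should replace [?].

13(-10c + 5r - u)

Pull the common 13 out of every term: -10·13c + 5·13r - 13u = 13(-10c + 5r - u).
-10c + 5r - u is an integer, which exhibits the divisibility.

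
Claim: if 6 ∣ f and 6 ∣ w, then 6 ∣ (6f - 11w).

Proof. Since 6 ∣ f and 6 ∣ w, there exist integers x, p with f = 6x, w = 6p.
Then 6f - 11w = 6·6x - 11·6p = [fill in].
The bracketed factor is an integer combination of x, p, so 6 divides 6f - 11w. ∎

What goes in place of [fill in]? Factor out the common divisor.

Each term has a factor of 6: 6·6x - 11·6p = 6·(-11p + 6x).
Since -11p + 6x is an integer, 6 ∣ (6f - 11w).

6(-11p + 6x)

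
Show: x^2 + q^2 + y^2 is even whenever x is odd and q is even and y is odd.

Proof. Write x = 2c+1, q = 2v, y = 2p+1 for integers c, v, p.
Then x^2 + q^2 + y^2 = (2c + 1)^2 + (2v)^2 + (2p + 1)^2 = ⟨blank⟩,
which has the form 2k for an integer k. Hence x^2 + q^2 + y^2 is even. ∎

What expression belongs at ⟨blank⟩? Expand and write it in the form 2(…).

Expanding: (2c + 1)^2 + (2v)^2 + (2p + 1)^2 = 4c^2 + 4c + 4p^2 + 4p + 4v^2 + 2.
Every term is even; pulling out the factor of 2 gives 2(2c^2 + 2c + 2p^2 + 2p + 2v^2 + 1).

2(2c^2 + 2c + 2p^2 + 2p + 2v^2 + 1)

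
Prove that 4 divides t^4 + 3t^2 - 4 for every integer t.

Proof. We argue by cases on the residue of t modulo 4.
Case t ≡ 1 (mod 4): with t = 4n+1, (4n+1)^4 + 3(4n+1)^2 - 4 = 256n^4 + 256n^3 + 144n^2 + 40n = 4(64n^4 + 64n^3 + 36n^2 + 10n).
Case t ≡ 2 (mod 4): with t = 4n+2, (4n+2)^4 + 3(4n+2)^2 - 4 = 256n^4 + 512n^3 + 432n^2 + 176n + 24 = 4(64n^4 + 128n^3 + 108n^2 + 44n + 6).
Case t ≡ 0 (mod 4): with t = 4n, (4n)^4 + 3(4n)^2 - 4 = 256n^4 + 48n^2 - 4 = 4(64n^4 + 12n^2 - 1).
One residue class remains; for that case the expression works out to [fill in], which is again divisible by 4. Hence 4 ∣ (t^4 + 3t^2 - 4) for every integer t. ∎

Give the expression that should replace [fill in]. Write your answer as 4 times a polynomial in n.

4(64n^4 + 192n^3 + 228n^2 + 126n + 26)

The residues treated are {1, 2, 0}, so the missing case is t ≡ 3 (mod 4); write t = 4n+3.
Then (4n+3)^4 + 3(4n+3)^2 - 4 = 256n^4 + 768n^3 + 912n^2 + 504n + 104 = 4(64n^4 + 192n^3 + 228n^2 + 126n + 26).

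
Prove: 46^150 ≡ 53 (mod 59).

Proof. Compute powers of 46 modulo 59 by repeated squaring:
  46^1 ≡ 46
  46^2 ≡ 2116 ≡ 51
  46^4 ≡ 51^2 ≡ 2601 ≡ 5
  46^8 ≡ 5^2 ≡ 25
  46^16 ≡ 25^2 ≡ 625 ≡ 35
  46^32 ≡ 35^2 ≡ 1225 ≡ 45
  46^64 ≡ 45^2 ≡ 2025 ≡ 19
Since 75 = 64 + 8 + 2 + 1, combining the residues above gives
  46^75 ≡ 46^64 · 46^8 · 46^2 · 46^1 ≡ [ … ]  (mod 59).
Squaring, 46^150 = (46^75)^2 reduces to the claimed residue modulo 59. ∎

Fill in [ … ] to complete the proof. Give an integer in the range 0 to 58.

17

Multiply the listed residues: 19 · 25 · 51 · 46 = 475 → 24225 → 1114350.
Reducing modulo 59: 1114350 = 18887·59 + 17, so 46^75 ≡ 17.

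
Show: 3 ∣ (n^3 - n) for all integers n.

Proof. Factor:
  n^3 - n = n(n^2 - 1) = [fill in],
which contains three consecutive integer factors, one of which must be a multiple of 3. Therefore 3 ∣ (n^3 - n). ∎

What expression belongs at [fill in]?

(n - 1)n(n + 1)

n(n^2 - 1) = n(n - 1)(n + 1) = (n - 1)n(n + 1).
These three factors are consecutive integers, so their product is divisible by 3.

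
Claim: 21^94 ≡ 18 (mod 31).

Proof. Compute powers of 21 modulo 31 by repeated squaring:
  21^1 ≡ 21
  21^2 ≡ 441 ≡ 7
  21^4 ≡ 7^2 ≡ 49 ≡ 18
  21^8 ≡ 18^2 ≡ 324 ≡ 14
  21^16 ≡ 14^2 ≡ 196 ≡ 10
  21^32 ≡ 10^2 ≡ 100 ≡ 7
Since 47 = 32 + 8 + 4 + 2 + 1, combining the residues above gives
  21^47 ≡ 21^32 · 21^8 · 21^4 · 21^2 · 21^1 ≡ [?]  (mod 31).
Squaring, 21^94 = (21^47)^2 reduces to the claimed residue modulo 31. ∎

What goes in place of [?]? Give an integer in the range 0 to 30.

24

Multiply the listed residues: 7 · 14 · 18 · 7 · 21 = 98 → 1764 → 12348 → 259308.
Reducing modulo 31: 259308 = 8364·31 + 24, so 21^47 ≡ 24.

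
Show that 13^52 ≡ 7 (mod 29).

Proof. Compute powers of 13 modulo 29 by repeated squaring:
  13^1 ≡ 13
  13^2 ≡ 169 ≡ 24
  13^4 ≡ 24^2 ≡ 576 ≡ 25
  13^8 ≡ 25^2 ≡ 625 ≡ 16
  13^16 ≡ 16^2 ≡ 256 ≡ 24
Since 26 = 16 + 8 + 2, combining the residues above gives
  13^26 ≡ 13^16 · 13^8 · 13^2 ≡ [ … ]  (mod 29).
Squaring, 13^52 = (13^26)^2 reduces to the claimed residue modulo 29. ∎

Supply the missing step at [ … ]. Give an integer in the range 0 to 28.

23

Multiply the listed residues: 24 · 16 · 24 = 384 → 9216.
Reducing modulo 29: 9216 = 317·29 + 23, so 13^26 ≡ 23.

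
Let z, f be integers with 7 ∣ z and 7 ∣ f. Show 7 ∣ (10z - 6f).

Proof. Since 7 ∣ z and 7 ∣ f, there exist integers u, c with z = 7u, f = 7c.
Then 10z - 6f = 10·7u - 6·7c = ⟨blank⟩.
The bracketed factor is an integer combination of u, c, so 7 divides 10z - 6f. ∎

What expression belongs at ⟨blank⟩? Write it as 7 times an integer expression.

Pull the common 7 out of every term: 10·7u - 6·7c = 7(-6c + 10u).
-6c + 10u is an integer, which exhibits the divisibility.

7(-6c + 10u)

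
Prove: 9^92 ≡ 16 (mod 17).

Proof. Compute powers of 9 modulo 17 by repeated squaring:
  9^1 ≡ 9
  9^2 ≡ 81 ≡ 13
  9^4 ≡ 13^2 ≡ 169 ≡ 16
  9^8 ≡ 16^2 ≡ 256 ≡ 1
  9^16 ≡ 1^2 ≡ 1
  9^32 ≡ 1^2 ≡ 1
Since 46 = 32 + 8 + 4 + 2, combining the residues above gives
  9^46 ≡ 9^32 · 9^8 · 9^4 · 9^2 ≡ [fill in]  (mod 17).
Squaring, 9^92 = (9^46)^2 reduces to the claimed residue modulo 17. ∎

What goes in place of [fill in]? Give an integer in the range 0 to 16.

9^32 · 9^8 · 9^4 · 9^2 ≡ 1 · 1 · 16 · 13 = 208.
208 mod 17 = 4, so 9^46 ≡ 4 (mod 17).

4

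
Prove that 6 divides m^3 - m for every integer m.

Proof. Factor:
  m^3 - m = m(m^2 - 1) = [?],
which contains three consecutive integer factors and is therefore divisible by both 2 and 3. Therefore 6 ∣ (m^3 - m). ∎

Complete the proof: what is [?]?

m(m^2 - 1) = m(m - 1)(m + 1) = (m - 1)m(m + 1).
These three factors are consecutive integers, so their product is divisible by 6.

(m - 1)m(m + 1)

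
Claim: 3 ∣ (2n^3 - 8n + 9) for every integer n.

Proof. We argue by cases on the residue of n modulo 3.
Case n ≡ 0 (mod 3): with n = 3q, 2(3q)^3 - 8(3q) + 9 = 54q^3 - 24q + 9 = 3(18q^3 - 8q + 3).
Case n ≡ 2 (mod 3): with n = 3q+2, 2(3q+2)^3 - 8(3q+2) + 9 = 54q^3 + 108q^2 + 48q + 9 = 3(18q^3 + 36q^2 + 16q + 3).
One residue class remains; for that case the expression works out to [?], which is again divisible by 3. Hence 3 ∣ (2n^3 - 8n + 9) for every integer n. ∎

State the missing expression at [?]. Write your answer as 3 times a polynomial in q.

Only n ≡ 1 (mod 3) is unaccounted for. Put n = 3q+1:
2(3q+1)^3 - 8(3q+1) + 9 expands to 54q^3 + 54q^2 - 6q + 3,
and factoring out 3 leaves 3(18q^3 + 18q^2 - 2q + 1).

3(18q^3 + 18q^2 - 2q + 1)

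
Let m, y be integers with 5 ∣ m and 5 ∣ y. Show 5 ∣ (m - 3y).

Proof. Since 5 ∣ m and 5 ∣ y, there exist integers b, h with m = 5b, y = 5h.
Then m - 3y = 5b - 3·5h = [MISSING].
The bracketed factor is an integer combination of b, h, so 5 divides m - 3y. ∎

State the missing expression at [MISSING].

5(b - 3h)

Each term has a factor of 5: 5b - 3·5h = 5·(b - 3h).
Since b - 3h is an integer, 5 ∣ (m - 3y).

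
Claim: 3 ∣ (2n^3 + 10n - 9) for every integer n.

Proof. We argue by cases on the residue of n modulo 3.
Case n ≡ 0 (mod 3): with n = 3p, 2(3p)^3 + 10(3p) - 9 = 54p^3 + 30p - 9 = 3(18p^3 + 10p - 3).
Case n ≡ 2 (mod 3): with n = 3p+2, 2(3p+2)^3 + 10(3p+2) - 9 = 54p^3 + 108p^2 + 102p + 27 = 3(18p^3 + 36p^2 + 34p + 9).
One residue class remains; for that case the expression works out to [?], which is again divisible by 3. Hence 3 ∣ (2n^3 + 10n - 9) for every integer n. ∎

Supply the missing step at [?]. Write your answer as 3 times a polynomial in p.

Only n ≡ 1 (mod 3) is unaccounted for. Put n = 3p+1:
2(3p+1)^3 + 10(3p+1) - 9 expands to 54p^3 + 54p^2 + 48p + 3,
and factoring out 3 leaves 3(18p^3 + 18p^2 + 16p + 1).

3(18p^3 + 18p^2 + 16p + 1)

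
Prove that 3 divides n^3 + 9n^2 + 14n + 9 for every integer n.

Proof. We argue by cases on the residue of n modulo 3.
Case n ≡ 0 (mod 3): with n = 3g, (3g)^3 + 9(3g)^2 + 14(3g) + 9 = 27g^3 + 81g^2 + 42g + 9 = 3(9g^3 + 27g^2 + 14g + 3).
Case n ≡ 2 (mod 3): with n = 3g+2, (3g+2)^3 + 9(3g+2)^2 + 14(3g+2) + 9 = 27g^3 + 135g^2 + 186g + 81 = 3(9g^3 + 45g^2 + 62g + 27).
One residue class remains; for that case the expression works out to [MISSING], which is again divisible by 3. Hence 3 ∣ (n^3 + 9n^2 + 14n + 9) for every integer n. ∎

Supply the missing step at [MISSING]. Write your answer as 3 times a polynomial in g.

3(9g^3 + 36g^2 + 35g + 11)

Only n ≡ 1 (mod 3) is unaccounted for. Put n = 3g+1:
(3g+1)^3 + 9(3g+1)^2 + 14(3g+1) + 9 expands to 27g^3 + 108g^2 + 105g + 33,
and factoring out 3 leaves 3(9g^3 + 36g^2 + 35g + 11).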